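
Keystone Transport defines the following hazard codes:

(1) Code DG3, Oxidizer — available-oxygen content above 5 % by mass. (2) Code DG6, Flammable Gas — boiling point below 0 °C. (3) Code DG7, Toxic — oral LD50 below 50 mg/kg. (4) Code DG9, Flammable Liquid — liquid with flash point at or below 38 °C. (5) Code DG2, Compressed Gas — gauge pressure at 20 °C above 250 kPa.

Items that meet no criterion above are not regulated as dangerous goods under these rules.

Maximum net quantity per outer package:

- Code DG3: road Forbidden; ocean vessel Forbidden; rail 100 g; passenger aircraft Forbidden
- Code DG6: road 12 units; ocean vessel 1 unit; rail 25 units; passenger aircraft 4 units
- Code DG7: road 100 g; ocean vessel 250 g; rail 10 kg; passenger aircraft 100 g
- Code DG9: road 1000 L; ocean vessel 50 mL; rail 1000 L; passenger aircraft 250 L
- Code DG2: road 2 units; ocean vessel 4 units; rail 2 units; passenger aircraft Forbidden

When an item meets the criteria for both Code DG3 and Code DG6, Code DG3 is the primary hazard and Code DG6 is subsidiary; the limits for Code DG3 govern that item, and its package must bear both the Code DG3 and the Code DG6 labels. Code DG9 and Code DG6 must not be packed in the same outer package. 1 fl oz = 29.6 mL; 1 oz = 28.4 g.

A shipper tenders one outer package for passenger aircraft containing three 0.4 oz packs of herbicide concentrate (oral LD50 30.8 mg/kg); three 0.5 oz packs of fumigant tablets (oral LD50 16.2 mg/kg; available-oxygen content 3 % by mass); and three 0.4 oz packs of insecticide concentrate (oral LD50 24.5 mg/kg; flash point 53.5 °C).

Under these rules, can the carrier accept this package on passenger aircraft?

With oral LD50 30.8 mg/kg (< 50 mg/kg), the herbicide concentrate falls in Code DG7.
Fumigant tablets: oral LD50 16.2 mg/kg < 50 mg/kg → Code DG7 (Toxic).
Oral LD50 24.5 mg/kg meets the Code DG7 criterion (Toxic), so the insecticide concentrate is Code DG7.
Total Code DG7: (three 0.4 oz packs = 34.08 g) + (three 0.5 oz packs = 42.6 g) + (three 0.4 oz packs = 34.08 g) = 110.76 g.
That exceeds the Code DG7 passenger aircraft limit of 100 g.

No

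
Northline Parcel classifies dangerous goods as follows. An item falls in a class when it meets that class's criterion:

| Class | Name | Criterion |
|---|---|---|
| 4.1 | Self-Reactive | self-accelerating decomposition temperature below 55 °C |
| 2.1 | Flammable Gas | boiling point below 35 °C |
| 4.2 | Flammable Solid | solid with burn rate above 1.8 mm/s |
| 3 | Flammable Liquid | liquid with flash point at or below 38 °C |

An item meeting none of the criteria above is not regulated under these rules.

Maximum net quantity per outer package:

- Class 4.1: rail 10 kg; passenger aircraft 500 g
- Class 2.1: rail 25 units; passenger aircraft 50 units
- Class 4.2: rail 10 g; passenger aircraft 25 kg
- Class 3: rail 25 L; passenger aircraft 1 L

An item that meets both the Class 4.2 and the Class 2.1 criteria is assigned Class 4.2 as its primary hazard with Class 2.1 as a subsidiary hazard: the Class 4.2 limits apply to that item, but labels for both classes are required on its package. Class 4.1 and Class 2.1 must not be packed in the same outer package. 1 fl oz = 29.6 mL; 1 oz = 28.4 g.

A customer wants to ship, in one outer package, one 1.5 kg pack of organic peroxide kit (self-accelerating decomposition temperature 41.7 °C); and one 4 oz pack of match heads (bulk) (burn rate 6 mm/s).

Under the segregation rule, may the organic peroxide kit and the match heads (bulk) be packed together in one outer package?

The organic peroxide kit has self-accelerating decomposition temperature 41.7 °C, which is < 55 °C, so it is Class 4.1 (Self-Reactive).
Match heads (bulk): burn rate 6 mm/s > 1.8 mm/s → Class 4.2 (Flammable Solid).
No segregation rule bars Class 4.1 with Class 4.2.

Yes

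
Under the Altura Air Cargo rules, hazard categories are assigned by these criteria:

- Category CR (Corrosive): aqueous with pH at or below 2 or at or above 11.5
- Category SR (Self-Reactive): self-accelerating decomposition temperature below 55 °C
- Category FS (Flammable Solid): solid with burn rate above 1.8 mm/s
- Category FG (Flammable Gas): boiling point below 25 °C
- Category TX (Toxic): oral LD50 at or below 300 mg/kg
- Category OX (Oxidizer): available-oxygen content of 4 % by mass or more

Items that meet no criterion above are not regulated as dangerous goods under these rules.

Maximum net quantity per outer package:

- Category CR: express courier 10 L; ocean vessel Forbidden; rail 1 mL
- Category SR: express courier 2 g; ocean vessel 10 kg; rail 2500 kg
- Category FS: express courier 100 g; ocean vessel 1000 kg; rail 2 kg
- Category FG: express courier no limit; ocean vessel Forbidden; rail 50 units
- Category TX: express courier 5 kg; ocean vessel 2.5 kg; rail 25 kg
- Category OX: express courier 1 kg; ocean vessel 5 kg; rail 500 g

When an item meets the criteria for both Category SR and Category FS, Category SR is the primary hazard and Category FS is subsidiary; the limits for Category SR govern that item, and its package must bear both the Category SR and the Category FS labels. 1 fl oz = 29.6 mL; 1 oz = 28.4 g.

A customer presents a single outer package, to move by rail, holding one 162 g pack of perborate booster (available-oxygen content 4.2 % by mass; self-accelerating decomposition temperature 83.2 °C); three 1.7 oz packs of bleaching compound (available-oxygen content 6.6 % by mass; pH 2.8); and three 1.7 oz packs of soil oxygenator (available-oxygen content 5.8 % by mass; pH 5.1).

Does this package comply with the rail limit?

Yes

Perborate booster: available-oxygen content 4.2 % by mass ≥ 4 % by mass → Category OX (Oxidizer).
Bleaching compound: available-oxygen content 6.6 % by mass ≥ 4 % by mass → Category OX (Oxidizer).
Soil oxygenator: available-oxygen content 5.8 % by mass ≥ 4 % by mass → Category OX (Oxidizer).
Total Category OX: 162 g + (three 1.7 oz packs = 144.84 g) + (three 1.7 oz packs = 144.84 g) = 451.68 g.
451.68 g ≤ 500 g (rail limit, Category OX) — within limit.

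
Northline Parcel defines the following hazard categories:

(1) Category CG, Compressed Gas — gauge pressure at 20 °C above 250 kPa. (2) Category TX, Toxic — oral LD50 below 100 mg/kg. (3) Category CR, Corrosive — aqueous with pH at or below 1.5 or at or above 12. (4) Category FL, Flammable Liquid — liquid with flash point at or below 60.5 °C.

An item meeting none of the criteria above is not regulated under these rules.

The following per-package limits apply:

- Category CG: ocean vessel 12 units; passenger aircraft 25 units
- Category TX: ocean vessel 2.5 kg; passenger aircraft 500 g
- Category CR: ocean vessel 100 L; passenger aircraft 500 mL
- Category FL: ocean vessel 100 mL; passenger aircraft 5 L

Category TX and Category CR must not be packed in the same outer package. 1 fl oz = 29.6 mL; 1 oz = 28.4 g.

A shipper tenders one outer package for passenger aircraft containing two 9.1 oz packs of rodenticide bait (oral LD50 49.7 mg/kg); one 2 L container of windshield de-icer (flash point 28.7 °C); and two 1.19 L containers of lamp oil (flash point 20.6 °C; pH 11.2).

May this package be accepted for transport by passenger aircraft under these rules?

No

With oral LD50 49.7 mg/kg (< 100 mg/kg), the rodenticide bait falls in Category TX.
Windshield de-icer: flash point 28.7 °C ≤ 60.5 °C → Category FL (Flammable Liquid).
With flash point 20.6 °C (≤ 60.5 °C), the lamp oil falls in Category FL.
Total Category FL: 2 L + (two 1.19 L containers = 2.38 L) = 4.38 L.
4.38 L is within the passenger aircraft limit of 5 L for Category FL.
Category TX quantity: two 9.1 oz packs = 516.88 g.
516.88 g exceeds the passenger aircraft limit of 500 g for Category TX.
The segregation rule (Category TX with Category CR) does not apply to Category FL with Category TX.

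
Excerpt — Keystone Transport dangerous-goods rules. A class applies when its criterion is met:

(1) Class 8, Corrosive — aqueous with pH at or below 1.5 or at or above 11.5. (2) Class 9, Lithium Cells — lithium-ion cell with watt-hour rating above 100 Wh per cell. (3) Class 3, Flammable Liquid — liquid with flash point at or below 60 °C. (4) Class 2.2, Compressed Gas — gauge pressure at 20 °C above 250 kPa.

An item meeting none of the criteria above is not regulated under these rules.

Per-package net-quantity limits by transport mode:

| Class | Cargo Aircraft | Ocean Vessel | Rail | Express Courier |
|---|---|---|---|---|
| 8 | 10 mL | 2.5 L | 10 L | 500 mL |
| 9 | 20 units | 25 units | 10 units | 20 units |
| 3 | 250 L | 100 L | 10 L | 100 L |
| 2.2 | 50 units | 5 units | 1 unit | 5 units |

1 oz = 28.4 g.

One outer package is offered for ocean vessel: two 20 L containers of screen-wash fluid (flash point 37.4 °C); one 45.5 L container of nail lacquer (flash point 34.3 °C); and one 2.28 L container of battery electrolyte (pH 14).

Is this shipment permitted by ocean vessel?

With flash point 37.4 °C (≤ 60 °C), the screen-wash fluid falls in Class 3.
The nail lacquer has flash point 34.3 °C, which is ≤ 60 °C, so it is Class 3 (Flammable Liquid).
With pH 14 (≥ 11.5), the battery electrolyte falls in Class 8.
Total Class 3: (two 20 L containers = 40 L) + 45.5 L = 85.5 L.
85.5 L is within the ocean vessel limit of 100 L for Class 3.
Class 8 quantity: 2.28 L.
That is within the Class 8 ocean vessel limit of 2.5 L.
Every hazard class is within its ocean vessel limit and no segregation rule is violated.

Yes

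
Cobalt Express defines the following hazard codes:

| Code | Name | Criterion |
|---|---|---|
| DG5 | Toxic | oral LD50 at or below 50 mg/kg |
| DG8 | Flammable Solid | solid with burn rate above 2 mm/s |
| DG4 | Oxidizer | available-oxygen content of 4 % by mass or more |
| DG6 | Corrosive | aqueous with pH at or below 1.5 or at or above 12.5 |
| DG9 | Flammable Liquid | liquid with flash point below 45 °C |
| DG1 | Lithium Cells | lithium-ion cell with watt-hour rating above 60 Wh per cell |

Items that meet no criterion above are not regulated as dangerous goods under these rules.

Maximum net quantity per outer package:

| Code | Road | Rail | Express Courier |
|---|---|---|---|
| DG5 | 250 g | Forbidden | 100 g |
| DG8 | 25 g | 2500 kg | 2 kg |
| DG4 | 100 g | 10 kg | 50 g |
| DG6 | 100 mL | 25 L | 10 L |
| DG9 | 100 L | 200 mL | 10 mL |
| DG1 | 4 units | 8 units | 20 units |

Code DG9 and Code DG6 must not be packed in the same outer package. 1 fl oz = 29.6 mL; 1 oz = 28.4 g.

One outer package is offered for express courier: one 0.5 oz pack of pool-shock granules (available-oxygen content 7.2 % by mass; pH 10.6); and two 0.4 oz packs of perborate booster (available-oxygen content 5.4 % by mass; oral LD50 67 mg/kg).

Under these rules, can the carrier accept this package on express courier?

Yes

Pool-shock granules: available-oxygen content 7.2 % by mass ≥ 4 % by mass → Code DG4 (Oxidizer).
With available-oxygen content 5.4 % by mass (≥ 4 % by mass), the perborate booster falls in Code DG4.
Code DG4 net quantity: (one 0.5 oz pack = 14.2 g) + (two 0.4 oz packs = 22.72 g) = 36.92 g.
36.92 g ≤ 50 g (express courier limit, Code DG4) — within limit.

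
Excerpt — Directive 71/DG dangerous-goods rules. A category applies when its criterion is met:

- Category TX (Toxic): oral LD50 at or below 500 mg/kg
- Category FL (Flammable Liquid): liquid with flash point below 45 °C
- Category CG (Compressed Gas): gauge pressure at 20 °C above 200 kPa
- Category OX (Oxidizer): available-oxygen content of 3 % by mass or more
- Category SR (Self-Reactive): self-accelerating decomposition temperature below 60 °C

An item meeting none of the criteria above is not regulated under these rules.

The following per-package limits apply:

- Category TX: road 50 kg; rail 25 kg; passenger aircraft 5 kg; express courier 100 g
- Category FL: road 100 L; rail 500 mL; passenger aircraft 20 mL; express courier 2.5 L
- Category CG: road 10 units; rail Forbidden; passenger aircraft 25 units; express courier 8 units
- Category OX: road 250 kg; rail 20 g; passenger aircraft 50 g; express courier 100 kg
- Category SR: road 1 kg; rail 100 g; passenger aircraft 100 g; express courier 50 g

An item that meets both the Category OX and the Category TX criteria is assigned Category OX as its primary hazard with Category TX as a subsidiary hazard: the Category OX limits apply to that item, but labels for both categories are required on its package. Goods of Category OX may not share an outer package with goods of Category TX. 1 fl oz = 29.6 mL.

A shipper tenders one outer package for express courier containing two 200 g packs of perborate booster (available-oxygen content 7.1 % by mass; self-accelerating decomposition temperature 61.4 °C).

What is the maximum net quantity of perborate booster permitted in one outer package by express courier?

100 kg

The perborate booster has available-oxygen content 7.1 % by mass, which is ≥ 3 % by mass, so it is Category OX (Oxidizer).
The express courier limit for Category OX is 100 kg.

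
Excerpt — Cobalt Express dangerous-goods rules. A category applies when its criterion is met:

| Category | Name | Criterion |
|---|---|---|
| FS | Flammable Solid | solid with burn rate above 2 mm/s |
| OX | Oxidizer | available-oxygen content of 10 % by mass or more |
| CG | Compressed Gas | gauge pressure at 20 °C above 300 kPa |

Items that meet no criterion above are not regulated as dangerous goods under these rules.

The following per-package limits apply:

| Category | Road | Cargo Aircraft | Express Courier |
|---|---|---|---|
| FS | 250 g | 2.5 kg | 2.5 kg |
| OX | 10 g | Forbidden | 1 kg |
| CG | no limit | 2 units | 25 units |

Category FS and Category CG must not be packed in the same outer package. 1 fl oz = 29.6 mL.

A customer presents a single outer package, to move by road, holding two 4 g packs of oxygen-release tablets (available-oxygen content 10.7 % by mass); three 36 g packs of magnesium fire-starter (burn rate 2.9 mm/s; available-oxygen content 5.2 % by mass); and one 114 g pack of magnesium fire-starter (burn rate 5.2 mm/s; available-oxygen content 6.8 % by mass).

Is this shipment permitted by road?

Available-oxygen content 10.7 % by mass meets the Category OX criterion (Oxidizer), so the oxygen-release tablets are Category OX.
The magnesium fire-starter has burn rate 2.9 mm/s, which is > 2 mm/s, so it is Category FS (Flammable Solid).
Burn rate 5.2 mm/s meets the Category FS criterion (Flammable Solid), so the magnesium fire-starter is Category FS.
Total Category FS: (three 36 g packs = 108 g) + 114 g = 222 g.
222 g ≤ 250 g (road limit, Category FS) — within limit.
Category OX quantity: two 4 g packs = 8 g.
That is within the Category OX road limit of 10 g.
The segregation rule (Category FS with Category CG) does not apply to Category FS with Category OX.
Every hazard category is within its road limit and no segregation rule is violated.

Yes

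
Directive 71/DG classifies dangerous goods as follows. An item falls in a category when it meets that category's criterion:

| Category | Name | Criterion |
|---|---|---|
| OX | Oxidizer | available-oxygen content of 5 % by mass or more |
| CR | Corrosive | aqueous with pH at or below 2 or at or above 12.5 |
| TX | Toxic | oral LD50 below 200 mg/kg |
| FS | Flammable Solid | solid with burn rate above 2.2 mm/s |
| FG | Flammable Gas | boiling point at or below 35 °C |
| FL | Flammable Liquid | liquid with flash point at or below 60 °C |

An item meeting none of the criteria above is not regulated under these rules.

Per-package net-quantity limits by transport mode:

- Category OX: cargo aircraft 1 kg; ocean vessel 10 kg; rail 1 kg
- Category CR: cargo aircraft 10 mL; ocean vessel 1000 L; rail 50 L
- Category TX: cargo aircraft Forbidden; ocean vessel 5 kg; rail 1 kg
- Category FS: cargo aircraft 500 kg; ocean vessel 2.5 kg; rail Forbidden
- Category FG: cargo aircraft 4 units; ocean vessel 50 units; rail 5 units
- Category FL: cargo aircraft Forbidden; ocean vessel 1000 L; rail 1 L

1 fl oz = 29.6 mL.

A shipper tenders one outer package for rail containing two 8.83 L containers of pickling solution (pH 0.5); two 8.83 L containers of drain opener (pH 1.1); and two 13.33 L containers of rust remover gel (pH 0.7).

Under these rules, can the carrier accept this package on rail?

No

pH 0.5 meets the Category CR criterion (Corrosive), so the pickling solution is Category CR.
With pH 1.1 (≤ 2), the drain opener falls in Category CR.
pH 0.7 meets the Category CR criterion (Corrosive), so the rust remover gel is Category CR.
Category CR net quantity: (two 8.83 L containers = 17.66 L) + (two 8.83 L containers = 17.66 L) + (two 13.33 L containers = 26.66 L) = 61.98 L.
61.98 L exceeds the rail limit of 50 L for Category CR.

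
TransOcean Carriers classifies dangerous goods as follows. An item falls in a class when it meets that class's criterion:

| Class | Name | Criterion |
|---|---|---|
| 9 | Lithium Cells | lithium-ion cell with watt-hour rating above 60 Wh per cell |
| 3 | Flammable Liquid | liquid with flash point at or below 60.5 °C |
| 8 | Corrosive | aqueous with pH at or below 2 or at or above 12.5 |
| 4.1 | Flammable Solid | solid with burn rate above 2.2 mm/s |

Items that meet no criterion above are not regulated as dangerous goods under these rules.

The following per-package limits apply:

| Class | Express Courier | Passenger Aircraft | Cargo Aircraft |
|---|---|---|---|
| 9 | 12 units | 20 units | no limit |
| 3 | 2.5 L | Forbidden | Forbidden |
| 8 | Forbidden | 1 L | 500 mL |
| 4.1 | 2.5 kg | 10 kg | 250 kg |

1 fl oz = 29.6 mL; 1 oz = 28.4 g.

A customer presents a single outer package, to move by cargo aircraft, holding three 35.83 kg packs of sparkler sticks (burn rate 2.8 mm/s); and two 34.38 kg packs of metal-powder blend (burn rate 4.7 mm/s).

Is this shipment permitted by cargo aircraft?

The sparkler sticks have burn rate 2.8 mm/s, which is > 2.2 mm/s, so they are Class 4.1 (Flammable Solid).
Metal-powder blend: burn rate 4.7 mm/s > 2.2 mm/s → Class 4.1 (Flammable Solid).
Total Class 4.1: (three 35.83 kg packs = 107.49 kg) + (two 34.38 kg packs = 68.76 kg) = 176.25 kg.
That is within the Class 4.1 cargo aircraft limit of 250 kg.

Yes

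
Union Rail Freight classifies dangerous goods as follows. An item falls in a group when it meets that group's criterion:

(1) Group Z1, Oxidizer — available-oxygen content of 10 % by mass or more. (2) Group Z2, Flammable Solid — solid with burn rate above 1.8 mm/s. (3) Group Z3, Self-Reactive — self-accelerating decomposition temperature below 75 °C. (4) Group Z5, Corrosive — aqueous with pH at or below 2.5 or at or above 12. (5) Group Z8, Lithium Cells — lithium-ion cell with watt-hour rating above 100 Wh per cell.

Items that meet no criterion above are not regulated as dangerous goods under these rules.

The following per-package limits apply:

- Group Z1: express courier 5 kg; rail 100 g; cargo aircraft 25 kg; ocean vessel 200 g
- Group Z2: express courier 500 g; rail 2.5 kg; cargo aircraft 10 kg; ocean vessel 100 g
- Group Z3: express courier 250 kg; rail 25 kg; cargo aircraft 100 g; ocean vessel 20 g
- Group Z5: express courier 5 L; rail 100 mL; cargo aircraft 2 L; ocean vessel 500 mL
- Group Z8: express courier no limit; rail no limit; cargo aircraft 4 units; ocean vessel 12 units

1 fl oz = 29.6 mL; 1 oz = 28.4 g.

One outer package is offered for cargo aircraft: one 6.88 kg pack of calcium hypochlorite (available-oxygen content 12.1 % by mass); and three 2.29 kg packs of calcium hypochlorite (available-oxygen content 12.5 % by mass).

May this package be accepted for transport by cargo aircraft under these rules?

Yes

Calcium hypochlorite: available-oxygen content 12.1 % by mass ≥ 10 % by mass → Group Z1 (Oxidizer).
With available-oxygen content 12.5 % by mass (≥ 10 % by mass), the calcium hypochlorite falls in Group Z1.
Group Z1 net quantity: 6.88 kg + (three 2.29 kg packs = 6.87 kg) = 13.75 kg.
13.75 kg ≤ 25 kg (cargo aircraft limit, Group Z1) — within limit.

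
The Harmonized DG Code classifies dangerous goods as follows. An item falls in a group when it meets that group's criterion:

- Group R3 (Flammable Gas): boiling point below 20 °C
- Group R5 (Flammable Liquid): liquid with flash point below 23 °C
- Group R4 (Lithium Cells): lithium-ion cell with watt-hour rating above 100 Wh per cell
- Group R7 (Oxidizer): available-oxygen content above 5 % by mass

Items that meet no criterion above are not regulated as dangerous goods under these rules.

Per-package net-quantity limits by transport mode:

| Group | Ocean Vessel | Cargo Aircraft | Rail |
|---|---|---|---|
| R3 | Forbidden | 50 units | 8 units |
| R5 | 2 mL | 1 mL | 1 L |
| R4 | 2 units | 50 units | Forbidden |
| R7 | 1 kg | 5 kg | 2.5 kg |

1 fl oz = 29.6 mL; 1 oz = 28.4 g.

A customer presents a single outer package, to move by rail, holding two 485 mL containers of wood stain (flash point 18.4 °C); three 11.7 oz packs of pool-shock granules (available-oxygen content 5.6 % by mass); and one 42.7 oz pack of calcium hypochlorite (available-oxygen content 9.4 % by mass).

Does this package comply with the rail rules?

Yes

The wood stain has flash point 18.4 °C, which is < 23 °C, so it is Group R5 (Flammable Liquid).
Available-oxygen content 5.6 % by mass meets the Group R7 criterion (Oxidizer), so the pool-shock granules are Group R7.
Available-oxygen content 9.4 % by mass meets the Group R7 criterion (Oxidizer), so the calcium hypochlorite is Group R7.
Total Group R7: (three 11.7 oz packs = 996.84 g) + (one 42.7 oz pack = 1212.68 g) = 2209.52 g.
That is within the Group R7 rail limit of 2.5 kg.
Group R5 quantity: two 485 mL containers = 970 mL.
That is within the Group R5 rail limit of 1 L.
Every hazard group is within its rail limit and no segregation rule is violated.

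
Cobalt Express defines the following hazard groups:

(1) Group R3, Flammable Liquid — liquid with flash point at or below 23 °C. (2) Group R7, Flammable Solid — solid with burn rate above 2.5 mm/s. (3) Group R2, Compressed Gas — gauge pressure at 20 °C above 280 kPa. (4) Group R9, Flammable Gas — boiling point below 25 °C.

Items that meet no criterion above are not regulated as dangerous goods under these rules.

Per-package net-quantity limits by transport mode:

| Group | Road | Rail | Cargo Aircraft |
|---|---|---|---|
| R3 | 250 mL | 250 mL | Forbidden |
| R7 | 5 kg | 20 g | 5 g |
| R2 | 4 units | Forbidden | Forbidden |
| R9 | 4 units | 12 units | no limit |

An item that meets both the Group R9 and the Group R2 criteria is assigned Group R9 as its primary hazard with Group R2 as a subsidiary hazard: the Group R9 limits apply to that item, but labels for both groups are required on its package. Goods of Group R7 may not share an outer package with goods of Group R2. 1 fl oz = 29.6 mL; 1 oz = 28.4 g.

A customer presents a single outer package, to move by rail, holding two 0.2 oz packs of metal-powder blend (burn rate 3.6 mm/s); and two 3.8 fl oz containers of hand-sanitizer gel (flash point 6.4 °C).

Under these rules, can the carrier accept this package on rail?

Yes

The metal-powder blend has burn rate 3.6 mm/s, which is > 2.5 mm/s, so it is Group R7 (Flammable Solid).
Flash point 6.4 °C meets the Group R3 criterion (Flammable Liquid), so the hand-sanitizer gel is Group R3.
Group R7 quantity: two 0.2 oz packs = 11.36 g.
11.36 g is within the rail limit of 20 g for Group R7.
Group R3 quantity: two 3.8 fl oz containers = 224.96 mL.
224.96 mL ≤ 250 mL (rail limit, Group R3) — within limit.
The segregation rule (Group R7 with Group R2) does not apply to Group R7 with Group R3.
Every hazard group is within its rail limit and no segregation rule is violated.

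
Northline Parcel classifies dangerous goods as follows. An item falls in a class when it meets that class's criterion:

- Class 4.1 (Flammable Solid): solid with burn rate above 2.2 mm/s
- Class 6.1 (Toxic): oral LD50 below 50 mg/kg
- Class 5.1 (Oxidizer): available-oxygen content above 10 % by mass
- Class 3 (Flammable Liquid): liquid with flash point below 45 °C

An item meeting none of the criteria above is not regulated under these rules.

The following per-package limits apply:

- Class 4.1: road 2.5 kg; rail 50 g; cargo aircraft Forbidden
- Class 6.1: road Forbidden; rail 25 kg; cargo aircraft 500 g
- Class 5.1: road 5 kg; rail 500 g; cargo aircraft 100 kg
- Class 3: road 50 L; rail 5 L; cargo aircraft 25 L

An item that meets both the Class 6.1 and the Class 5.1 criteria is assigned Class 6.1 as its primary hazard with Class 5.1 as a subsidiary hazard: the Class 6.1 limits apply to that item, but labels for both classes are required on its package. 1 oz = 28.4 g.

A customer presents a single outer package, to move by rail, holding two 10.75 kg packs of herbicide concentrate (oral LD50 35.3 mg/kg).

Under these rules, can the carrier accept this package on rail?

The herbicide concentrate has oral LD50 35.3 mg/kg, which is < 50 mg/kg, so it is Class 6.1 (Toxic).
Class 6.1 quantity: two 10.75 kg packs = 21.5 kg.
21.5 kg is within the rail limit of 25 kg for Class 6.1.

Yes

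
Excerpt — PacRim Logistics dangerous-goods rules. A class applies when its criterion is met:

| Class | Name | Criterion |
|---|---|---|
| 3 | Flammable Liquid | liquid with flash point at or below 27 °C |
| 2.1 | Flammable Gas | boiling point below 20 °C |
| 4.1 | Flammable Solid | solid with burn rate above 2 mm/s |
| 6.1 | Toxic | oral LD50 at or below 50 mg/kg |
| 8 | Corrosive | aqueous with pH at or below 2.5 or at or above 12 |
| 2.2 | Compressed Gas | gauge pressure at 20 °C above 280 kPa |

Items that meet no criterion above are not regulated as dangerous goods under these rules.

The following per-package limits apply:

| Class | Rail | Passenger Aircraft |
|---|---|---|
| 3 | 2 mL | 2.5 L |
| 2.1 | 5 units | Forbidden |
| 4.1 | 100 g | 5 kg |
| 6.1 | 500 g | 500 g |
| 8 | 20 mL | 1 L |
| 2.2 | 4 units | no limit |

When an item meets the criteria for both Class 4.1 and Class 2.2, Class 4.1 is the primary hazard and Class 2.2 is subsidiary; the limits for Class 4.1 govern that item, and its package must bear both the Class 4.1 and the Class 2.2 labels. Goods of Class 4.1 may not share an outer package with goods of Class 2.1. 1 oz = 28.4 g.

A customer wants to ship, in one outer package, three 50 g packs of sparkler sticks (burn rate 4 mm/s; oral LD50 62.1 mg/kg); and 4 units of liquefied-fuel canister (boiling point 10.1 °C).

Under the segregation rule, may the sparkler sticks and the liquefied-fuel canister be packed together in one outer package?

With burn rate 4 mm/s (> 2 mm/s), the sparkler sticks fall in Class 4.1.
The liquefied-fuel canister has boiling point 10.1 °C, which is < 20 °C, so it is Class 2.1 (Flammable Gas).
Class 4.1 and Class 2.1 may not share an outer package.

No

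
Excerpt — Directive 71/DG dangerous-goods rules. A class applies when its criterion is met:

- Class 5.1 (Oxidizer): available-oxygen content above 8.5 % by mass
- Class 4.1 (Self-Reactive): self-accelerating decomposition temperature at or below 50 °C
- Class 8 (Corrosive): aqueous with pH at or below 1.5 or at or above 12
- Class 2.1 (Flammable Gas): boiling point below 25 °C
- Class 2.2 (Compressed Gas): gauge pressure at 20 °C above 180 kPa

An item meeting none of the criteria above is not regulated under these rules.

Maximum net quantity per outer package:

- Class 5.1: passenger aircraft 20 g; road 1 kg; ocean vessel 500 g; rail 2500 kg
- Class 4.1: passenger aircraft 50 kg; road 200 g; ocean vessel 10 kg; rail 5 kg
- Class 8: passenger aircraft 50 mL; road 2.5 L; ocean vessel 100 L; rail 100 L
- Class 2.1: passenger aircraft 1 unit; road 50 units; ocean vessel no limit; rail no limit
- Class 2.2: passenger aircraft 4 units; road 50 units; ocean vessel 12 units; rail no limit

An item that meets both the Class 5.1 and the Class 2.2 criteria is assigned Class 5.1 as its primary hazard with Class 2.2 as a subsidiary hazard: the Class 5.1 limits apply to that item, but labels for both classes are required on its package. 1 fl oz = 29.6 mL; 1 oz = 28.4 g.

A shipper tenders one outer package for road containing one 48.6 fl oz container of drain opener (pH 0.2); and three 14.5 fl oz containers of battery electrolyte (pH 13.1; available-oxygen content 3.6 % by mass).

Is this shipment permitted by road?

No

With pH 0.2 (≤ 1.5), the drain opener falls in Class 8.
pH 13.1 meets the Class 8 criterion (Corrosive), so the battery electrolyte is Class 8.
Class 8 net quantity: (one 48.6 fl oz container = 1438.56 mL) + (three 14.5 fl oz containers = 1287.6 mL) = 2726.16 mL.
2726.16 mL exceeds the road limit of 2.5 L for Class 8.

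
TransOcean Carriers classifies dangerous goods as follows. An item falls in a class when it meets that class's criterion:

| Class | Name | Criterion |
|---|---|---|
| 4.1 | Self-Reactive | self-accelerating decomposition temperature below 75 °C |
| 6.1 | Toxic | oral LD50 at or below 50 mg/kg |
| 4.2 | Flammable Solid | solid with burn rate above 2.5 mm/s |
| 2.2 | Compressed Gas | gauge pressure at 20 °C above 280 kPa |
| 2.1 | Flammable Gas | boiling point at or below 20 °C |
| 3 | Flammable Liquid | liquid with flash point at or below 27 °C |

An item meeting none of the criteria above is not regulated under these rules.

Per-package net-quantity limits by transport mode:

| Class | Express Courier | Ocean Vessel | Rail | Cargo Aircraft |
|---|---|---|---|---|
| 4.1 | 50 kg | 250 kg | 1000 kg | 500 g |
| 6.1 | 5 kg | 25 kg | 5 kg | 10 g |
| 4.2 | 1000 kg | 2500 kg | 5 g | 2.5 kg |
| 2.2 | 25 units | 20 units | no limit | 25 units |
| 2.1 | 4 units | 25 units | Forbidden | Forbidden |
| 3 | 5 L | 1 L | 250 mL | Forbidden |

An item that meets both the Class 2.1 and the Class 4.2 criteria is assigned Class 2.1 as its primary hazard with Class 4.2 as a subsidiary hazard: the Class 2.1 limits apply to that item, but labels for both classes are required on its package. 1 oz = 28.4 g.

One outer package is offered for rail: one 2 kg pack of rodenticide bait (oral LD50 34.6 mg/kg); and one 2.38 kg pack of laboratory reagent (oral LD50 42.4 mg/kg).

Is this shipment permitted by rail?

Yes

Oral LD50 34.6 mg/kg meets the Class 6.1 criterion (Toxic), so the rodenticide bait is Class 6.1.
Laboratory reagent: oral LD50 42.4 mg/kg ≤ 50 mg/kg → Class 6.1 (Toxic).
Class 6.1 net quantity: 2 kg + 2.38 kg = 4.38 kg.
4.38 kg is within the rail limit of 5 kg for Class 6.1.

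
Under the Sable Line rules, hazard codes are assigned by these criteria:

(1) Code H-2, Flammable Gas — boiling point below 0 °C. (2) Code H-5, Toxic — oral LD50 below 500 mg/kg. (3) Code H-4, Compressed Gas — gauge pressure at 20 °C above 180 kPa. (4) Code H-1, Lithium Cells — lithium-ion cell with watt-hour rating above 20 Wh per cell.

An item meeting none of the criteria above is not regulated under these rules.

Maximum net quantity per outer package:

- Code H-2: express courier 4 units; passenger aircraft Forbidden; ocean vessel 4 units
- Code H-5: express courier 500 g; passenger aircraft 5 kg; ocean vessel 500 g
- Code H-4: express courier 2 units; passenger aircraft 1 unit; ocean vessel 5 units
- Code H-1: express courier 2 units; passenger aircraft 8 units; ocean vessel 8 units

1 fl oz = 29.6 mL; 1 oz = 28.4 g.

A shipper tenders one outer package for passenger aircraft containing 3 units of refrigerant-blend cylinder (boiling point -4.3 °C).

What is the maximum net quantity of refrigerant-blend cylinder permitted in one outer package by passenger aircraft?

Forbidden

Boiling point -4.3 °C meets the Code H-2 criterion (Flammable Gas), so the refrigerant-blend cylinder is Code H-2.
The passenger aircraft limit for Code H-2 is Forbidden.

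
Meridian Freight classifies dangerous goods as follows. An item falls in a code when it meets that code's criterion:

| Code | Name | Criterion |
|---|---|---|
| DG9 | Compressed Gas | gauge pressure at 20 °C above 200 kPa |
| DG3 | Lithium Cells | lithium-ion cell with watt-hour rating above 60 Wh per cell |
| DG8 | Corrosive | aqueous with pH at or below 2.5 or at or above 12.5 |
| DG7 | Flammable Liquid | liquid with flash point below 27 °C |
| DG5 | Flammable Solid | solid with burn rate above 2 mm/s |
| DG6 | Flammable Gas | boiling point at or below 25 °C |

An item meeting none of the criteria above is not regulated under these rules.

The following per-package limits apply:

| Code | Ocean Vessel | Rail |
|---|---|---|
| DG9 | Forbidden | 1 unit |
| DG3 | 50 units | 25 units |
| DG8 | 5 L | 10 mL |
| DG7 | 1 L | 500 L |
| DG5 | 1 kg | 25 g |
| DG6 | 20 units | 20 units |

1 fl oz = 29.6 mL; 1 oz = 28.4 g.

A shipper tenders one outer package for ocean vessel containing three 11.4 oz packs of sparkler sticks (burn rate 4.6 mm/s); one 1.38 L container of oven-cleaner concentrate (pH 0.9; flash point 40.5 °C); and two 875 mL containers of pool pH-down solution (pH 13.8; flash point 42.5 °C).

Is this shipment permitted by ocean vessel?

With burn rate 4.6 mm/s (> 2 mm/s), the sparkler sticks fall in Code DG5.
Oven-cleaner concentrate: pH 0.9 ≤ 2.5 → Code DG8 (Corrosive).
pH 13.8 meets the Code DG8 criterion (Corrosive), so the pool pH-down solution is Code DG8.
Code DG8 net quantity: 1.38 L + (two 875 mL containers = 1.75 L) = 3.13 L.
3.13 L ≤ 5 L (ocean vessel limit, Code DG8) — within limit.
Code DG5 quantity: three 11.4 oz packs = 971.28 g.
971.28 g ≤ 1 kg (ocean vessel limit, Code DG5) — within limit.
Every hazard code is within its ocean vessel limit and no segregation rule is violated.

Yes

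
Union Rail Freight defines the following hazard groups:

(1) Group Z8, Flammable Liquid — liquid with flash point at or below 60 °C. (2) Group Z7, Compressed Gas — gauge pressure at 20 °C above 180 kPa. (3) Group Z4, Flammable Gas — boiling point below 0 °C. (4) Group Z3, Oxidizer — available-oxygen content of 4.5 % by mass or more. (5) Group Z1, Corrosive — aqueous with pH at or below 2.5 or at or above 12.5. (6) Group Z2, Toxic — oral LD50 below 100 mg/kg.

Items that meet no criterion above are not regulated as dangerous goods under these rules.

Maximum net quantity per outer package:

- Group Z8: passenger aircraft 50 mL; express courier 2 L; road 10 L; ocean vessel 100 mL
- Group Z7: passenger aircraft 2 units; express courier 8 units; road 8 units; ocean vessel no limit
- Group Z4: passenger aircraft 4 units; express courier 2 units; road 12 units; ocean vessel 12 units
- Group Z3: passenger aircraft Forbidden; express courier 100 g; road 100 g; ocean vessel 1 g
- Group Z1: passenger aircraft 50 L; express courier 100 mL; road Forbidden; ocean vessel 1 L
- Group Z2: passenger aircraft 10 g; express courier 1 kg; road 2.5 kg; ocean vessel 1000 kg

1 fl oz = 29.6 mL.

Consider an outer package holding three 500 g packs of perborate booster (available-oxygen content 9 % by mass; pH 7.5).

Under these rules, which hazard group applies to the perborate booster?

Group Z3

Perborate booster: available-oxygen content 9 % by mass ≥ 4.5 % by mass → Group Z3 (Oxidizer).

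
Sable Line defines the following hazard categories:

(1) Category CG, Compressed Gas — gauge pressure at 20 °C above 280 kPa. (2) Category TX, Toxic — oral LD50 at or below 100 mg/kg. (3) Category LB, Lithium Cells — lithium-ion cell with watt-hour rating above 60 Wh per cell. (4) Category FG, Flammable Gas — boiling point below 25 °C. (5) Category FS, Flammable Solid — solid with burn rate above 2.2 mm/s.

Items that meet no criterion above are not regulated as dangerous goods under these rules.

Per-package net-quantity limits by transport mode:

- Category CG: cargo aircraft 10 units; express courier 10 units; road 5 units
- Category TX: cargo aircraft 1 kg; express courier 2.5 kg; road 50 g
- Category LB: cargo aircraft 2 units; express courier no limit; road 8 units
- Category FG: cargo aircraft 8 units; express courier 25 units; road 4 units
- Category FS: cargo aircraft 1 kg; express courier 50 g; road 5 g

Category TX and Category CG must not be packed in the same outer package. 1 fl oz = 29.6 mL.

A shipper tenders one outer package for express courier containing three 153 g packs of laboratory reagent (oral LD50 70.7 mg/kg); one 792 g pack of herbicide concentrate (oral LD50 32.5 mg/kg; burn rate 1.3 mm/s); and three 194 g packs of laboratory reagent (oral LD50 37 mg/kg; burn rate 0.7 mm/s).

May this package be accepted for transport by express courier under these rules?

Oral LD50 70.7 mg/kg meets the Category TX criterion (Toxic), so the laboratory reagent is Category TX.
Herbicide concentrate: oral LD50 32.5 mg/kg ≤ 100 mg/kg → Category TX (Toxic).
With oral LD50 37 mg/kg (≤ 100 mg/kg), the laboratory reagent falls in Category TX.
Category TX net quantity: (three 153 g packs = 459 g) + 792 g + (three 194 g packs = 582 g) = 1.833 kg.
That is within the Category TX express courier limit of 2.5 kg.

Yes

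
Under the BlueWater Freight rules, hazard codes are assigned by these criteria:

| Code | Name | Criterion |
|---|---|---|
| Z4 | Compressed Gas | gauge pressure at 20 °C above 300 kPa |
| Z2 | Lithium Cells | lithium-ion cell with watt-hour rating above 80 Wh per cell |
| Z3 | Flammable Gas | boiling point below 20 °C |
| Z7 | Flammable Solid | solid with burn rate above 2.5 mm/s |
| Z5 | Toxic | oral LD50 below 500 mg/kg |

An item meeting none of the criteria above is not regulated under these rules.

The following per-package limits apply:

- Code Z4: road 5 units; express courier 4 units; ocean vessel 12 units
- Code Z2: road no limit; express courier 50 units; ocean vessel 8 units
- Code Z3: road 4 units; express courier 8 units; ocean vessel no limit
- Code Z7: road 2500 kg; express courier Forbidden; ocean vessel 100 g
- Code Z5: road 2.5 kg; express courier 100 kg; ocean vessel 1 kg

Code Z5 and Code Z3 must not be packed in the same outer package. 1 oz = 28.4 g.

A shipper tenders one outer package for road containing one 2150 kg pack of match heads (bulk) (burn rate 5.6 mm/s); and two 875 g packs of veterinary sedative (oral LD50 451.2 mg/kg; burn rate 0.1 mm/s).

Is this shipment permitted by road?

Burn rate 5.6 mm/s meets the Code Z7 criterion (Flammable Solid), so the match heads (bulk) are Code Z7.
Veterinary sedative: oral LD50 451.2 mg/kg < 500 mg/kg → Code Z5 (Toxic).
Code Z5 quantity: two 875 g packs = 1.75 kg.
1.75 kg ≤ 2.5 kg (road limit, Code Z5) — within limit.
Code Z7 quantity: 2150 kg.
That is within the Code Z7 road limit of 2500 kg.
The segregation rule (Code Z5 with Code Z3) does not apply to Code Z5 with Code Z7.
Every hazard code is within its road limit and no segregation rule is violated.

Yes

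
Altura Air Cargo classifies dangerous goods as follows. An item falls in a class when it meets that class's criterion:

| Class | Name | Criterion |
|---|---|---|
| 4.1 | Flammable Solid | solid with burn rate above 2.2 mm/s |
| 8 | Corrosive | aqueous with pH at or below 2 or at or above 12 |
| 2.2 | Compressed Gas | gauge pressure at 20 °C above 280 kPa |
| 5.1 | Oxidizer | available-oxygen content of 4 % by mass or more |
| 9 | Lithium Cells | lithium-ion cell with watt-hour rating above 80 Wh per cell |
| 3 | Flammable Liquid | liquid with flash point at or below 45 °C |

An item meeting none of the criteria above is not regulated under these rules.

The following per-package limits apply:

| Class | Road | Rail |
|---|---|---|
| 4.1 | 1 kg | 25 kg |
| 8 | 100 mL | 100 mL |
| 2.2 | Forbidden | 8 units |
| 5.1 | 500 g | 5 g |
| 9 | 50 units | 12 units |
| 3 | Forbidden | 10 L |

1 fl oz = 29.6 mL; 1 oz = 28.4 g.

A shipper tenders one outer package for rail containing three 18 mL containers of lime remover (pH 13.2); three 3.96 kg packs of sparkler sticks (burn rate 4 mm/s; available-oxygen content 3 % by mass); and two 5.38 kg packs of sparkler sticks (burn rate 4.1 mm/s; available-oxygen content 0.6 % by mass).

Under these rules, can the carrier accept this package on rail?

Yes

Lime remover: pH 13.2 ≥ 12 → Class 8 (Corrosive).
With burn rate 4 mm/s (> 2.2 mm/s), the sparkler sticks fall in Class 4.1.
The sparkler sticks have burn rate 4.1 mm/s, which is > 2.2 mm/s, so they are Class 4.1 (Flammable Solid).
Total Class 4.1: (three 3.96 kg packs = 11.88 kg) + (two 5.38 kg packs = 10.76 kg) = 22.64 kg.
That is within the Class 4.1 rail limit of 25 kg.
Class 8 quantity: three 18 mL containers = 54 mL.
That is within the Class 8 rail limit of 100 mL.
Every hazard class is within its rail limit and no segregation rule is violated.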